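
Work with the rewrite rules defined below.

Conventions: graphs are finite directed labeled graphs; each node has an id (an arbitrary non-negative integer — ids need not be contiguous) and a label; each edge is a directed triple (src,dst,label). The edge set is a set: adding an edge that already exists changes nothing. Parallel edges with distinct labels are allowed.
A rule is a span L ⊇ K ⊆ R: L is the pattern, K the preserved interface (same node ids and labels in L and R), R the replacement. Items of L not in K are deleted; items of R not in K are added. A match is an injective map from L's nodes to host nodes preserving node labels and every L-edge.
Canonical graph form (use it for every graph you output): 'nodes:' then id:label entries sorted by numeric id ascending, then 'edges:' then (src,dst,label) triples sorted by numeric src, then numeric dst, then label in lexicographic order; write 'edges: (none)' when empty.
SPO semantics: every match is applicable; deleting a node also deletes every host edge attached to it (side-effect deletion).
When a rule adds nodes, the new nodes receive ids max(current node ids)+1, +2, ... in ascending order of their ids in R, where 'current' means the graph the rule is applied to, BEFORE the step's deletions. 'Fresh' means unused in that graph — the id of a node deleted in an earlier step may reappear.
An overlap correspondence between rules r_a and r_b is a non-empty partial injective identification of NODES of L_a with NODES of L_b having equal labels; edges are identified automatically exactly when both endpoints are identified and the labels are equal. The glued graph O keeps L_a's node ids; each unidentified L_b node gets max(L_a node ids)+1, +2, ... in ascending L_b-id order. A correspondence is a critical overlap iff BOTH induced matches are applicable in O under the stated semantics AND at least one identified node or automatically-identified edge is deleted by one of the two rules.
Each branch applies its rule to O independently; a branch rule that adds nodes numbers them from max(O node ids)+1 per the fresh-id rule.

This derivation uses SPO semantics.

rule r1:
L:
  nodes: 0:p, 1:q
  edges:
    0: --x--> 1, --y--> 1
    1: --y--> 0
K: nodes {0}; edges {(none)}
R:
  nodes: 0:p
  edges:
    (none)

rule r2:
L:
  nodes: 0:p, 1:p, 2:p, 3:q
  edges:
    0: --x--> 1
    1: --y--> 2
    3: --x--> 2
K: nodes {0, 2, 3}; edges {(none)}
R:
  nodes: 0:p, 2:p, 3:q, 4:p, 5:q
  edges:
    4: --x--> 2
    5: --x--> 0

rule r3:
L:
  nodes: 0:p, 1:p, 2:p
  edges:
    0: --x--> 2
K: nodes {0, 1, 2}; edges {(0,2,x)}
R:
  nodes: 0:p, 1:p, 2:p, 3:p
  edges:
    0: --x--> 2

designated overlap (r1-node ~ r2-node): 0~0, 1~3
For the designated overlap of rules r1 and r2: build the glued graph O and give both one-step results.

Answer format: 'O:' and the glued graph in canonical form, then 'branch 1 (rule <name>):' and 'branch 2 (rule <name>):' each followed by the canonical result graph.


O:
nodes: 0:p, 1:q, 2:p, 3:p
edges: (0,1,x); (0,1,y); (0,2,x); (1,0,y); (1,3,x); (2,3,y)
branch 1 (rule r1):
nodes: 0:p, 2:p, 3:p
edges: (0,2,x); (2,3,y)
branch 2 (rule r2):
nodes: 0:p, 1:q, 3:p, 4:p, 5:q
edges: (0,1,x); (0,1,y); (1,0,y); (4,3,x); (5,0,x)


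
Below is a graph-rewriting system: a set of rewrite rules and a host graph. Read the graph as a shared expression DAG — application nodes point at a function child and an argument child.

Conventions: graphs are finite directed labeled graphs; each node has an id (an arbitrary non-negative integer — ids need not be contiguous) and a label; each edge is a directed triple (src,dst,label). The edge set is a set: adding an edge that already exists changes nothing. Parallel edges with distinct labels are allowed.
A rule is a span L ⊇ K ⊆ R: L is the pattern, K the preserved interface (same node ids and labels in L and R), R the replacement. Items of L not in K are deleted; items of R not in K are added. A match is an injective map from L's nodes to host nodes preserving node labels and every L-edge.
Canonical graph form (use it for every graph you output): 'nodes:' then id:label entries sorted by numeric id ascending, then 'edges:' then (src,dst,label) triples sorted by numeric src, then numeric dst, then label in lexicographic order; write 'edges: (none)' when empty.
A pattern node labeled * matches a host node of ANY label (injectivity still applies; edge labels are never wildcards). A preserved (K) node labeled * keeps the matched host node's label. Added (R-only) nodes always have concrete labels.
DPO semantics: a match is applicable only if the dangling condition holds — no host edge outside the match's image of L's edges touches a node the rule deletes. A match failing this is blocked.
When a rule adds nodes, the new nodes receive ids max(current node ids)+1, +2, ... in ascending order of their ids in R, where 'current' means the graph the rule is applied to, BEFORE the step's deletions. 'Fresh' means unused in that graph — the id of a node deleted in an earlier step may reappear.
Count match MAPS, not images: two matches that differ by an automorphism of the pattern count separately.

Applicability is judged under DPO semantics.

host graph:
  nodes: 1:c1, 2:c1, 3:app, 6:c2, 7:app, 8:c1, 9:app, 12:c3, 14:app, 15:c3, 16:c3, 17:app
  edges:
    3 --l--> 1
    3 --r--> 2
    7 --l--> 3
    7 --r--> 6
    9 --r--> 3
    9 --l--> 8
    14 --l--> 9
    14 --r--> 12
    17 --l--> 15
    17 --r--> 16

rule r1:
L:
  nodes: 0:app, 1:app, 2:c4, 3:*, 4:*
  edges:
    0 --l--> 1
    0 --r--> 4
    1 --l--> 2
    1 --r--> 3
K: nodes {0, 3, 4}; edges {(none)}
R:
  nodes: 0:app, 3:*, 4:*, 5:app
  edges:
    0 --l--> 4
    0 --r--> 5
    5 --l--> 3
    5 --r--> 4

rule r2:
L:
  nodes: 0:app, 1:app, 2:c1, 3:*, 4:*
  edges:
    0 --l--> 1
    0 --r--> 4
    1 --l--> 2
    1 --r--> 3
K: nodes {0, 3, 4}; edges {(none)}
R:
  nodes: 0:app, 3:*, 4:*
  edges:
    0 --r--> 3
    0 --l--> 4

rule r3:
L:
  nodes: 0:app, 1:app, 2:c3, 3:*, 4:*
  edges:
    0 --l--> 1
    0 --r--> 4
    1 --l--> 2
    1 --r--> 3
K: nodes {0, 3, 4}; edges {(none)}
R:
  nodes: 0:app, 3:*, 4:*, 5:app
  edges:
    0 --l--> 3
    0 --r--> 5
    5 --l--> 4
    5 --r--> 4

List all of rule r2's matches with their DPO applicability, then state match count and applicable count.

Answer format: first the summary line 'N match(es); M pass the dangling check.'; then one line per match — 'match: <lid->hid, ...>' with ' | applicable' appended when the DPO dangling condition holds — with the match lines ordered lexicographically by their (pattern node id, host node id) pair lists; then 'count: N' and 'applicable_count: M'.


2 match(es); 1 pass the dangling check.
match: 0->7, 1->3, 2->1, 3->2, 4->6
match: 0->14, 1->9, 2->8, 3->3, 4->12 | applicable
count: 2
applicable_count: 1


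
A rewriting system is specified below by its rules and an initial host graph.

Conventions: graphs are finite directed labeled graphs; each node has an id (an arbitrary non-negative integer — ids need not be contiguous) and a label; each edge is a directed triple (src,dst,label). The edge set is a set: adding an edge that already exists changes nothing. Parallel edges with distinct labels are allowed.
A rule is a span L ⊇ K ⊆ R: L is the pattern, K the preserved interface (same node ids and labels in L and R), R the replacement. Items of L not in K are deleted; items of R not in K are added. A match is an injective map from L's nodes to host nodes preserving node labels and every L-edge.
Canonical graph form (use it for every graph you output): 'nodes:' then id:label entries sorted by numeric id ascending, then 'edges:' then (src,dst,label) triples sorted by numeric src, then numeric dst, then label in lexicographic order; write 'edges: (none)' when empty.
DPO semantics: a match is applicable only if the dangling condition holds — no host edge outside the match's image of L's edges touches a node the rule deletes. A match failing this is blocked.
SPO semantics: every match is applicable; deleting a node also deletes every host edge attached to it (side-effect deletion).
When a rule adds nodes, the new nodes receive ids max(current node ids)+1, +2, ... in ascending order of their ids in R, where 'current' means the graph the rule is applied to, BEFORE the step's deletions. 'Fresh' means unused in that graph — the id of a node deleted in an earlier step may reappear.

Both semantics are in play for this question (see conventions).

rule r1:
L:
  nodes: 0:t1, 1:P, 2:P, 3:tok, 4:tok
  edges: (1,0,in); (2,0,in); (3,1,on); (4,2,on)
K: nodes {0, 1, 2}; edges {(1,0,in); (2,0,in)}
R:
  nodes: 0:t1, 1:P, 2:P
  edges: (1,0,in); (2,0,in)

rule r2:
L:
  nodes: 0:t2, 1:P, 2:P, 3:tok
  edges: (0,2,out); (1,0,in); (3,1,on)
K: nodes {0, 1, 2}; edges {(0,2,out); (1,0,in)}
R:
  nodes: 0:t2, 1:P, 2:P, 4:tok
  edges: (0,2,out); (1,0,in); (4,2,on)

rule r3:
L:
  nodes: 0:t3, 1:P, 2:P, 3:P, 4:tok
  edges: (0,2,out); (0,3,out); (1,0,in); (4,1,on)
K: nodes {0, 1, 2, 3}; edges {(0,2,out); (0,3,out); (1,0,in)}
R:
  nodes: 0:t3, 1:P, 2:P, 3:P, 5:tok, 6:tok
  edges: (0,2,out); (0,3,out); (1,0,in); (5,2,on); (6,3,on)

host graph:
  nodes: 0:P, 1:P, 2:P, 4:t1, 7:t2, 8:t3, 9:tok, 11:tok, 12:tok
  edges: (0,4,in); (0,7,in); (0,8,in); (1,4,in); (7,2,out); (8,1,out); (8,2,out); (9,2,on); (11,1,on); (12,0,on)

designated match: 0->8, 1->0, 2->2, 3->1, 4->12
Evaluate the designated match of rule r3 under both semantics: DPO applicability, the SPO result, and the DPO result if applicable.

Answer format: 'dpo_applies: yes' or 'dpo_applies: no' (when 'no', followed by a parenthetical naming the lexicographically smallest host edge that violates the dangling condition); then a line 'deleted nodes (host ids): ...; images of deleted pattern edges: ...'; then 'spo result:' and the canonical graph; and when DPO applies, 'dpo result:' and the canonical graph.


dpo_applies: yes
deleted nodes (host ids): 12; images of deleted pattern edges: (12,0,on)
spo result:
nodes: 0:P, 1:P, 2:P, 4:t1, 7:t2, 8:t3, 9:tok, 11:tok, 13:tok, 14:tok
edges: (0,4,in); (0,7,in); (0,8,in); (1,4,in); (7,2,out); (8,1,out); (8,2,out); (9,2,on); (11,1,on); (13,2,on); (14,1,on)
dpo result:
nodes: 0:P, 1:P, 2:P, 4:t1, 7:t2, 8:t3, 9:tok, 11:tok, 13:tok, 14:tok
edges: (0,4,in); (0,7,in); (0,8,in); (1,4,in); (7,2,out); (8,1,out); (8,2,out); (9,2,on); (11,1,on); (13,2,on); (14,1,on)


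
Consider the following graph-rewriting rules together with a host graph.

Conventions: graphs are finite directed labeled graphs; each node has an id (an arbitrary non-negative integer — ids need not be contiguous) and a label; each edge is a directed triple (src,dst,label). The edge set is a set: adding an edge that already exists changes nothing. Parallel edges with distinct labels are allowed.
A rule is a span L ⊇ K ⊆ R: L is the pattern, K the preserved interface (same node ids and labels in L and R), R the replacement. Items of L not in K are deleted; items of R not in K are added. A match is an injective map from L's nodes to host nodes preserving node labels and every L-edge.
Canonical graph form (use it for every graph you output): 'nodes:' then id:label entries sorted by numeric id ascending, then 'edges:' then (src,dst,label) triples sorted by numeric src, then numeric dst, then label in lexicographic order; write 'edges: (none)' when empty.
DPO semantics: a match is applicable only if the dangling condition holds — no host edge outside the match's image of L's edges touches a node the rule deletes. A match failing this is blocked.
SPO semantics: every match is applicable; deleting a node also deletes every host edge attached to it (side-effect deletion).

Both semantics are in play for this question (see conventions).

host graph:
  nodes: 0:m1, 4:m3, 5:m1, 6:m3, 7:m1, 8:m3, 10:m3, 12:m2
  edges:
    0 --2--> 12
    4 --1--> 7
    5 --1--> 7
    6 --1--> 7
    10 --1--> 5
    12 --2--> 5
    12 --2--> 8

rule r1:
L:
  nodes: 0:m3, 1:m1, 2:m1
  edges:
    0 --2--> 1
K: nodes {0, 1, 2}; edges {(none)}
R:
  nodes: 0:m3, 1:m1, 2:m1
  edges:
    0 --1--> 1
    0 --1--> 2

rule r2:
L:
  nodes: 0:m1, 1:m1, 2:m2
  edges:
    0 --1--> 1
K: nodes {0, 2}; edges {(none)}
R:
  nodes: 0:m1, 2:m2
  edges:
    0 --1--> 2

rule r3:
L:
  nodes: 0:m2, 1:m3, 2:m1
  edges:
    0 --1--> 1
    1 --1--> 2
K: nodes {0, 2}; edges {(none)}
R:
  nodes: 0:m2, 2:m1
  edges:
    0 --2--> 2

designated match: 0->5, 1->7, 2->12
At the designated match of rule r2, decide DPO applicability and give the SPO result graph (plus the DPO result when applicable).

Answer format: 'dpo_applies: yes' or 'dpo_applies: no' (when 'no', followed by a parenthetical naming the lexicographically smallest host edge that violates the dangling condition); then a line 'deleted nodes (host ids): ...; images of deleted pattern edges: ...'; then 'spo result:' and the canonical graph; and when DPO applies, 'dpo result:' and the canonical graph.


dpo_applies: no
(the rule deletes node 7, which keeps host edge (4,7,1) outside the match image — the dangling condition fails, DPO blocks; SPO proceeds and side-deletes such edges)
deleted nodes (host ids): 7; images of deleted pattern edges: (5,7,1)
spo result:
nodes: 0:m1, 4:m3, 5:m1, 6:m3, 8:m3, 10:m3, 12:m2
edges: (0,12,2); (5,12,1); (10,5,1); (12,5,2); (12,8,2)


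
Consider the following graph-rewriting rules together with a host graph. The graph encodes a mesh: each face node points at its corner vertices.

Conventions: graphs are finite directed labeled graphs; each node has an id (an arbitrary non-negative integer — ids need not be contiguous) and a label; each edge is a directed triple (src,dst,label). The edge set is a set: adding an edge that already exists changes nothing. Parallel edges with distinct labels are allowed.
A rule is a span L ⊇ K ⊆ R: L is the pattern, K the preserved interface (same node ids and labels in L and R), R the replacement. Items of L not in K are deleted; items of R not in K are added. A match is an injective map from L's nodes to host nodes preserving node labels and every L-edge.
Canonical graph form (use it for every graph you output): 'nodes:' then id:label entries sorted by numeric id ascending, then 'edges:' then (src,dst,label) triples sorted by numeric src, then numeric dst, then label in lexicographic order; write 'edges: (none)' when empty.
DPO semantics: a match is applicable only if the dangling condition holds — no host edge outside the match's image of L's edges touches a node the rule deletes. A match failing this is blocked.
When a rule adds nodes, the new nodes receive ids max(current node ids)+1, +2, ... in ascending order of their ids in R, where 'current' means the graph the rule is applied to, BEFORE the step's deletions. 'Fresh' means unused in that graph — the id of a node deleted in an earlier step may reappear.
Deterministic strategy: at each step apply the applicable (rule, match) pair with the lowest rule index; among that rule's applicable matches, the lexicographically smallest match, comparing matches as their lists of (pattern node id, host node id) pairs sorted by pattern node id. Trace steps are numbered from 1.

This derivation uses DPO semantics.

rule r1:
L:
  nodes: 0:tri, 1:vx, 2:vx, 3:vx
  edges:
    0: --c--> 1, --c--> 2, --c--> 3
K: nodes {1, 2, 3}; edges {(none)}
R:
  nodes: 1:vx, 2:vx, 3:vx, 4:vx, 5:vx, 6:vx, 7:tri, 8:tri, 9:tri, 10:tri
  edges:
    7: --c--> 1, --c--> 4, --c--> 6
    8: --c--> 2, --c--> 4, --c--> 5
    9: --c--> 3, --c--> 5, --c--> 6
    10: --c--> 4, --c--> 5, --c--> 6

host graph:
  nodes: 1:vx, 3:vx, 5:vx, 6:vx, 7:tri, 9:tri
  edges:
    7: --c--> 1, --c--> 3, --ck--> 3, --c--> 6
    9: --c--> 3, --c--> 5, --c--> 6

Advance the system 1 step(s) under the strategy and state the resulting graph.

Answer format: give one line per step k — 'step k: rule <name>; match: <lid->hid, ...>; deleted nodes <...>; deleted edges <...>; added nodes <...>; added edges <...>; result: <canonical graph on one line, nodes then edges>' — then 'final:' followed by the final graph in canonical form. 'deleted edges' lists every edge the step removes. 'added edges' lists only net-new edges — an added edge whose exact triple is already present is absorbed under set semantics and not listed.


step 1: rule r1; match: 0->9, 1->3, 2->5, 3->6; deleted nodes 9; deleted edges (9,3,c); (9,5,c); (9,6,c); added nodes 10, 11, 12, 13, 14, 15, 16; added edges (13,3,c); (13,10,c); (13,12,c); (14,5,c); (14,10,c); (14,11,c); (15,6,c); (15,11,c); (15,12,c); (16,10,c); (16,11,c); (16,12,c); result: nodes: 1:vx, 3:vx, 5:vx, 6:vx, 7:tri, 10:vx, 11:vx, 12:vx, 13:tri, 14:tri, 15:tri, 16:tri edges: (7,1,c); (7,3,c); (7,3,ck); (7,6,c); (13,3,c); (13,10,c); (13,12,c); (14,5,c); (14,10,c); (14,11,c); (15,6,c); (15,11,c); (15,12,c); (16,10,c); (16,11,c); (16,12,c)
final:
nodes: 1:vx, 3:vx, 5:vx, 6:vx, 7:tri, 10:vx, 11:vx, 12:vx, 13:tri, 14:tri, 15:tri, 16:tri
edges: (7,1,c); (7,3,c); (7,3,ck); (7,6,c); (13,3,c); (13,10,c); (13,12,c); (14,5,c); (14,10,c); (14,11,c); (15,6,c); (15,11,c); (15,12,c); (16,10,c); (16,11,c); (16,12,c)


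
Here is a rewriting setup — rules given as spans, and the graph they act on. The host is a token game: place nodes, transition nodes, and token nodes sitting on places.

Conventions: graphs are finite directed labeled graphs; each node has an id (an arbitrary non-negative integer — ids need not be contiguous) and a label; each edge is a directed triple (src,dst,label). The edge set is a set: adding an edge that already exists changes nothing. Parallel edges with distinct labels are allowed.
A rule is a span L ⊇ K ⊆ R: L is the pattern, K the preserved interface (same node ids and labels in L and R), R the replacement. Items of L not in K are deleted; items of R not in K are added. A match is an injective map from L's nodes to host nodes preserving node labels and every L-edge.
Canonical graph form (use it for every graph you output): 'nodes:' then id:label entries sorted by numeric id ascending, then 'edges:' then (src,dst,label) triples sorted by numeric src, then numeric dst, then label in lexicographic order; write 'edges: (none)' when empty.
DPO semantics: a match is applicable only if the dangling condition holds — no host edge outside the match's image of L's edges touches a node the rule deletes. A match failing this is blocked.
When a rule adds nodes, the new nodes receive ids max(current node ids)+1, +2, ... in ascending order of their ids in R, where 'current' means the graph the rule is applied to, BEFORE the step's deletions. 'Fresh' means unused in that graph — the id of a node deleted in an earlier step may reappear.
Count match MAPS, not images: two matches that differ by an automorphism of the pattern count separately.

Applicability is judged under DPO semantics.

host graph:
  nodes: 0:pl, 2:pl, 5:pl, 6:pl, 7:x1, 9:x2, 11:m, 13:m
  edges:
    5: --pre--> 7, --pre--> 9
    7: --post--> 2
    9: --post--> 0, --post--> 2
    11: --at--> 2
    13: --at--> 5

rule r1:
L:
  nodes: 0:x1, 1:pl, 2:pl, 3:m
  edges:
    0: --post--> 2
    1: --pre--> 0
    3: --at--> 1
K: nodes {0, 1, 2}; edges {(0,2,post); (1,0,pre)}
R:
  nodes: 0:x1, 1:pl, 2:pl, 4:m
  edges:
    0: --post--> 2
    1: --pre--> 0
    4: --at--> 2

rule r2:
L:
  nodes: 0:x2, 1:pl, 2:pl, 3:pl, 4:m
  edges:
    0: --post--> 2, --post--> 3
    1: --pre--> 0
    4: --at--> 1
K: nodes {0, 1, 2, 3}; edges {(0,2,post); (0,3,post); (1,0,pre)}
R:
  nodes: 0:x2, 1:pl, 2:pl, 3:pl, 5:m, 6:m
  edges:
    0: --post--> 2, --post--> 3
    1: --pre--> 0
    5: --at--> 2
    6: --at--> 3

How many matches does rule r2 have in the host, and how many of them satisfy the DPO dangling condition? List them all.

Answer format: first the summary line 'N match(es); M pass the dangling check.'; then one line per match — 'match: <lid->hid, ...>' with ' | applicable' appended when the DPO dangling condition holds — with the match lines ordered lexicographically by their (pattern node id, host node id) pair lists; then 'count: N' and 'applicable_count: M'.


2 match(es); 2 pass the dangling check.
match: 0->9, 1->5, 2->0, 3->2, 4->13 | applicable
match: 0->9, 1->5, 2->2, 3->0, 4->13 | applicable
count: 2
applicable_count: 2


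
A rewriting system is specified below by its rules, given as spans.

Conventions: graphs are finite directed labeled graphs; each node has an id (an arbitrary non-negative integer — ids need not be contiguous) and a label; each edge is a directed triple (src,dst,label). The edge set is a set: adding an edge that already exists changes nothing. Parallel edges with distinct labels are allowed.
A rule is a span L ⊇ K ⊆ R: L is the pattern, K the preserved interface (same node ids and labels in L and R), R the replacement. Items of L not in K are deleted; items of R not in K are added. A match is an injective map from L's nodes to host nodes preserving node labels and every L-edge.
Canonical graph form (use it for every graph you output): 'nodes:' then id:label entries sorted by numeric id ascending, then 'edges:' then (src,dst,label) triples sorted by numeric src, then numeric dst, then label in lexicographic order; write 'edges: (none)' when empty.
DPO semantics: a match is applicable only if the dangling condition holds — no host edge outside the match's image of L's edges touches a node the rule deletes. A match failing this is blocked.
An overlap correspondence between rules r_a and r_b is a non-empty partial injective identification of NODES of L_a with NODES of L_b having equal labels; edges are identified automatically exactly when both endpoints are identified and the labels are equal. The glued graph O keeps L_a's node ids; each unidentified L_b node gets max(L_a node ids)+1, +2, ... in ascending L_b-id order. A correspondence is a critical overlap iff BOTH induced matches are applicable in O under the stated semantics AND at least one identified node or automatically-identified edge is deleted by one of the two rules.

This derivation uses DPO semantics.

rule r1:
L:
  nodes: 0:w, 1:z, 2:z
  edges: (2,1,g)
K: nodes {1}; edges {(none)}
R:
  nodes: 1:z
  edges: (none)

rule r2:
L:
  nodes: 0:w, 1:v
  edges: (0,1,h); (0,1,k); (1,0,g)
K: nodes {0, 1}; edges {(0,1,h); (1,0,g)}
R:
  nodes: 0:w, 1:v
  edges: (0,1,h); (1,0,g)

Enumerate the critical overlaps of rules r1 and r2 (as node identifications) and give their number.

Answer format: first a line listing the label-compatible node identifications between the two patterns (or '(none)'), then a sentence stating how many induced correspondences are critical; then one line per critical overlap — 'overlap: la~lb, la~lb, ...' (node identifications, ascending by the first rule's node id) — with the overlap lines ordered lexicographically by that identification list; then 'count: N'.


label-compatible node identifications between L(r1) and L(r2): 0~0
0 of the induced correspondences are critical overlaps of r1 and r2.
count: 0


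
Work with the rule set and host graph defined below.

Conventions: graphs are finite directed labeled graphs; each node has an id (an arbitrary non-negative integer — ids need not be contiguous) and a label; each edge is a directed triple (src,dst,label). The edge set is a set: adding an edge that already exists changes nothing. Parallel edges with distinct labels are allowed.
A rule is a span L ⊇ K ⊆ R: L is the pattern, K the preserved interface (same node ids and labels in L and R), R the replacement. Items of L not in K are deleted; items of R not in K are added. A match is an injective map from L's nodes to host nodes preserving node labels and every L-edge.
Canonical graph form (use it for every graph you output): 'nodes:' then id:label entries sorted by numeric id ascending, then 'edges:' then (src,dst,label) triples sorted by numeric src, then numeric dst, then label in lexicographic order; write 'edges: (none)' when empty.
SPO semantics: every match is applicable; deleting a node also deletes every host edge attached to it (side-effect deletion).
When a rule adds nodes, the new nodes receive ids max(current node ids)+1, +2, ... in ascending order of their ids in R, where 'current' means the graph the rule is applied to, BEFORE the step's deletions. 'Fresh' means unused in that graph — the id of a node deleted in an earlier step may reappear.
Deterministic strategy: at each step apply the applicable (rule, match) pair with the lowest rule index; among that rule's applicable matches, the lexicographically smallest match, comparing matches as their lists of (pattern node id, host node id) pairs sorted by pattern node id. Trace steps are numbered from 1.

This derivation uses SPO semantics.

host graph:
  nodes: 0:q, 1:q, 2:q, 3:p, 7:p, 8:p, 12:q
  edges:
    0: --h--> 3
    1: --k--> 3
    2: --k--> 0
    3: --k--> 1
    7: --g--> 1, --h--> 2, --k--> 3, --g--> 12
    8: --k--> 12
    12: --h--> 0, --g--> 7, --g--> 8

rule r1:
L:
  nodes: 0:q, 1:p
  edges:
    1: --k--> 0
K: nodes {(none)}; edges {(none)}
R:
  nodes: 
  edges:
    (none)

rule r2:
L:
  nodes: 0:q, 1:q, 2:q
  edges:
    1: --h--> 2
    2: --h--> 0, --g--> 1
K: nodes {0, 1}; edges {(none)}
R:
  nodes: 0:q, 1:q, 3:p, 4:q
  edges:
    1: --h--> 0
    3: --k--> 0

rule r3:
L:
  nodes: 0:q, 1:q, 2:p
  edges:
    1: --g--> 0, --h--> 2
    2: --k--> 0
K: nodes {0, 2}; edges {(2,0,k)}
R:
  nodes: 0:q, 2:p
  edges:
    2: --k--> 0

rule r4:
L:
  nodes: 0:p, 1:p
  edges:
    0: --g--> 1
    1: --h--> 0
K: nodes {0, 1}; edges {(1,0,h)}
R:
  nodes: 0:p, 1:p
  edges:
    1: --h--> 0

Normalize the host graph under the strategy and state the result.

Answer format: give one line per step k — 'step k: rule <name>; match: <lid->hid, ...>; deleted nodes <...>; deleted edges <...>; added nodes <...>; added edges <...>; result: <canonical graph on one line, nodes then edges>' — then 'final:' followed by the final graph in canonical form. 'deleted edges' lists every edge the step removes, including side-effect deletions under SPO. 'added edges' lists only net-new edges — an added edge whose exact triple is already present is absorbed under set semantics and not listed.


step 1: rule r1; match: 0->1, 1->3; deleted nodes 1, 3; deleted edges (0,3,h); (1,3,k); (3,1,k); (7,1,g); (7,3,k); added nodes (none); added edges (none); result: nodes: 0:q, 2:q, 7:p, 8:p, 12:q edges: (2,0,k); (7,2,h); (7,12,g); (8,12,k); (12,0,h); (12,7,g); (12,8,g)
step 2: rule r1; match: 0->12, 1->8; deleted nodes 8, 12; deleted edges (7,12,g); (8,12,k); (12,0,h); (12,7,g); (12,8,g); added nodes (none); added edges (none); result: nodes: 0:q, 2:q, 7:p edges: (2,0,k); (7,2,h)
final:
nodes: 0:q, 2:q, 7:p
edges: (2,0,k); (7,2,h)


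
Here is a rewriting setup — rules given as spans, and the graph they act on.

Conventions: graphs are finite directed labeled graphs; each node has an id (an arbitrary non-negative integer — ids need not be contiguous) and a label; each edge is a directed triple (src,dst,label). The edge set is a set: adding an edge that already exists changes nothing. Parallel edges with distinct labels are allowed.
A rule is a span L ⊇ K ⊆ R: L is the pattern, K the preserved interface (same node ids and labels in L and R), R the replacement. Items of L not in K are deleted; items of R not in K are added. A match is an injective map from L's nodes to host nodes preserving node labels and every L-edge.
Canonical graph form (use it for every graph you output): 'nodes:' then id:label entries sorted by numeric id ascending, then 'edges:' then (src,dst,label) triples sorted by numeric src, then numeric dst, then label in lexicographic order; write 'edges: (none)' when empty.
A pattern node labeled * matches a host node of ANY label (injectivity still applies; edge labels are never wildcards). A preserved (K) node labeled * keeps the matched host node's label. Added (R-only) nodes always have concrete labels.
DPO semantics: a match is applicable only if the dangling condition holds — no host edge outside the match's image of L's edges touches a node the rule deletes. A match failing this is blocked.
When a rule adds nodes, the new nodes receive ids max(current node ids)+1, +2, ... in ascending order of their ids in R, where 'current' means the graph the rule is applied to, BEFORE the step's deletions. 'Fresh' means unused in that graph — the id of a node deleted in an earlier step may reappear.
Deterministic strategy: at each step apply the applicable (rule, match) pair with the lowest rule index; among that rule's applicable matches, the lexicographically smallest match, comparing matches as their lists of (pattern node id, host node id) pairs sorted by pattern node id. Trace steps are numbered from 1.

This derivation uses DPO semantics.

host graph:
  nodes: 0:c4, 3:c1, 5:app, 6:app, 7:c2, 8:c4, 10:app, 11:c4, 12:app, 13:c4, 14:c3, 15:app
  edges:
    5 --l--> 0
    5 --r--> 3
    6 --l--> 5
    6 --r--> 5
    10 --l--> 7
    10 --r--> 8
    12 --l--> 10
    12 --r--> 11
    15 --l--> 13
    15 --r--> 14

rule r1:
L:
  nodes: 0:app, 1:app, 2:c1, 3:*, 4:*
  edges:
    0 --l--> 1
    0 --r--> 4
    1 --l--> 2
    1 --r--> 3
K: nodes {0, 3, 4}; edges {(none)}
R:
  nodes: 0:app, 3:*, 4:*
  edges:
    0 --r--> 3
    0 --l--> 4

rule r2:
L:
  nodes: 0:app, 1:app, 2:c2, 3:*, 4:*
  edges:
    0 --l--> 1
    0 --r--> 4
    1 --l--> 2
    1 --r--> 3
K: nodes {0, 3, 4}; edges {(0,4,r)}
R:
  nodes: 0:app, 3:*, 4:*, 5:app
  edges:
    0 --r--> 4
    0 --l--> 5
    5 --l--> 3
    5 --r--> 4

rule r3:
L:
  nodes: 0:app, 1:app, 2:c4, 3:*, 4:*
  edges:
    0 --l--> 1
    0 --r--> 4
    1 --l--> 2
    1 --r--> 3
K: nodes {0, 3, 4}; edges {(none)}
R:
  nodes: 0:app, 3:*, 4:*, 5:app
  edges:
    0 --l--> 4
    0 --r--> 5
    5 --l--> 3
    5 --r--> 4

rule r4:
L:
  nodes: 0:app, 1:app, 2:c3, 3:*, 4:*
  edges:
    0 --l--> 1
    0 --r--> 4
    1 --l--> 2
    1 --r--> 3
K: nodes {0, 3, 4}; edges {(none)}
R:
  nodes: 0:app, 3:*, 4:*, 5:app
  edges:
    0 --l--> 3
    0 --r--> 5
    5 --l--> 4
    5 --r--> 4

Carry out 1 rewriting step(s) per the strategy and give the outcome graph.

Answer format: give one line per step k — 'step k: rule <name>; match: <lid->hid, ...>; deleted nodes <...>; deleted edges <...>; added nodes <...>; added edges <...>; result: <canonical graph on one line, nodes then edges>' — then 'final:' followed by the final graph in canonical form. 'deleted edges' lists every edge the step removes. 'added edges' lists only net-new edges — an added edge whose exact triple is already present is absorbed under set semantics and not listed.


step 1: rule r2; match: 0->12, 1->10, 2->7, 3->8, 4->11; deleted nodes 7, 10; deleted edges (10,7,l); (10,8,r); (12,10,l); added nodes 16; added edges (12,16,l); (16,8,l); (16,11,r); result: nodes: 0:c4, 3:c1, 5:app, 6:app, 8:c4, 11:c4, 12:app, 13:c4, 14:c3, 15:app, 16:app edges: (5,0,l); (5,3,r); (6,5,l); (6,5,r); (12,11,r); (12,16,l); (15,13,l); (15,14,r); (16,8,l); (16,11,r)
final:
nodes: 0:c4, 3:c1, 5:app, 6:app, 8:c4, 11:c4, 12:app, 13:c4, 14:c3, 15:app, 16:app
edges: (5,0,l); (5,3,r); (6,5,l); (6,5,r); (12,11,r); (12,16,l); (15,13,l); (15,14,r); (16,8,l); (16,11,r)


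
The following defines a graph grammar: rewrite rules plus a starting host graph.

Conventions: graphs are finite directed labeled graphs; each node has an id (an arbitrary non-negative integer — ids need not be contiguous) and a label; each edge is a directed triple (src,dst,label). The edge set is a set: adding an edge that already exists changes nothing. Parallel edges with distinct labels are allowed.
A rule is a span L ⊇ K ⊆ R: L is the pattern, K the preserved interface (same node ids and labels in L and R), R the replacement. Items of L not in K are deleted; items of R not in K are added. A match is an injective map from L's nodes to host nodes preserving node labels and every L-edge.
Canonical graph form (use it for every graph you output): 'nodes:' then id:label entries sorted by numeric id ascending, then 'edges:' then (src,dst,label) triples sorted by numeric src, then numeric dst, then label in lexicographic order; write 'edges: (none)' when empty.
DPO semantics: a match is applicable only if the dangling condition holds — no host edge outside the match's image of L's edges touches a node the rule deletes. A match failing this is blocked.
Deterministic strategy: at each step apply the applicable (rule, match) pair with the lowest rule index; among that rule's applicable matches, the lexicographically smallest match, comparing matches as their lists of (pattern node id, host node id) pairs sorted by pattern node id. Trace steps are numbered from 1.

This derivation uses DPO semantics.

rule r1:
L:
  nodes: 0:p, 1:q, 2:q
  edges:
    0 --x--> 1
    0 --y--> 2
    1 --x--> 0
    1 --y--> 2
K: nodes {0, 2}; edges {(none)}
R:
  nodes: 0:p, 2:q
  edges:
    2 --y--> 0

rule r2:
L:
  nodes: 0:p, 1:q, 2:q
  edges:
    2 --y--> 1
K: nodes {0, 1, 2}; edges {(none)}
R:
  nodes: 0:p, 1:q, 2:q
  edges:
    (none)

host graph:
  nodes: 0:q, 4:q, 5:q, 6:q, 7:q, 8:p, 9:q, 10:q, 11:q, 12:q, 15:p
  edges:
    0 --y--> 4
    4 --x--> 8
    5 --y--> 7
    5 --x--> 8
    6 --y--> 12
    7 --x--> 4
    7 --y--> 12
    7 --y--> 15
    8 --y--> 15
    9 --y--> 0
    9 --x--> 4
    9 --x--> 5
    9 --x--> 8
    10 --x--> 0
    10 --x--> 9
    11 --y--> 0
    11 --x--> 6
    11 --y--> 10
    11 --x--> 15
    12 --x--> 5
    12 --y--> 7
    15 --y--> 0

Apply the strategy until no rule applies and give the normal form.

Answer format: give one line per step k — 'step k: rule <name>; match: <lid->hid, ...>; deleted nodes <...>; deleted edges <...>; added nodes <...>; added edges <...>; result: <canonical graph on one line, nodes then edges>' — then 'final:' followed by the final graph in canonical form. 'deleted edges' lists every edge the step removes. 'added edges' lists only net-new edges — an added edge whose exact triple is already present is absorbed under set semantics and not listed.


step 1: rule r2; match: 0->8, 1->0, 2->9; deleted nodes (none); deleted edges (9,0,y); added nodes (none); added edges (none); result: nodes: 0:q, 4:q, 5:q, 6:q, 7:q, 8:p, 9:q, 10:q, 11:q, 12:q, 15:p edges: (0,4,y); (4,8,x); (5,7,y); (5,8,x); (6,12,y); (7,4,x); (7,12,y); (7,15,y); (8,15,y); (9,4,x); (9,5,x); (9,8,x); (10,0,x); (10,9,x); (11,0,y); (11,6,x); (11,10,y); (11,15,x); (12,5,x); (12,7,y); (15,0,y)
step 2: rule r2; match: 0->8, 1->0, 2->11; deleted nodes (none); deleted edges (11,0,y); added nodes (none); added edges (none); result: nodes: 0:q, 4:q, 5:q, 6:q, 7:q, 8:p, 9:q, 10:q, 11:q, 12:q, 15:p edges: (0,4,y); (4,8,x); (5,7,y); (5,8,x); (6,12,y); (7,4,x); (7,12,y); (7,15,y); (8,15,y); (9,4,x); (9,5,x); (9,8,x); (10,0,x); (10,9,x); (11,6,x); (11,10,y); (11,15,x); (12,5,x); (12,7,y); (15,0,y)
step 3: rule r2; match: 0->8, 1->4, 2->0; deleted nodes (none); deleted edges (0,4,y); added nodes (none); added edges (none); result: nodes: 0:q, 4:q, 5:q, 6:q, 7:q, 8:p, 9:q, 10:q, 11:q, 12:q, 15:p edges: (4,8,x); (5,7,y); (5,8,x); (6,12,y); (7,4,x); (7,12,y); (7,15,y); (8,15,y); (9,4,x); (9,5,x); (9,8,x); (10,0,x); (10,9,x); (11,6,x); (11,10,y); (11,15,x); (12,5,x); (12,7,y); (15,0,y)
step 4: rule r2; match: 0->8, 1->7, 2->5; deleted nodes (none); deleted edges (5,7,y); added nodes (none); added edges (none); result: nodes: 0:q, 4:q, 5:q, 6:q, 7:q, 8:p, 9:q, 10:q, 11:q, 12:q, 15:p edges: (4,8,x); (5,8,x); (6,12,y); (7,4,x); (7,12,y); (7,15,y); (8,15,y); (9,4,x); (9,5,x); (9,8,x); (10,0,x); (10,9,x); (11,6,x); (11,10,y); (11,15,x); (12,5,x); (12,7,y); (15,0,y)
step 5: rule r2; match: 0->8, 1->7, 2->12; deleted nodes (none); deleted edges (12,7,y); added nodes (none); added edges (none); result: nodes: 0:q, 4:q, 5:q, 6:q, 7:q, 8:p, 9:q, 10:q, 11:q, 12:q, 15:p edges: (4,8,x); (5,8,x); (6,12,y); (7,4,x); (7,12,y); (7,15,y); (8,15,y); (9,4,x); (9,5,x); (9,8,x); (10,0,x); (10,9,x); (11,6,x); (11,10,y); (11,15,x); (12,5,x); (15,0,y)
step 6: rule r2; match: 0->8, 1->10, 2->11; deleted nodes (none); deleted edges (11,10,y); added nodes (none); added edges (none); result: nodes: 0:q, 4:q, 5:q, 6:q, 7:q, 8:p, 9:q, 10:q, 11:q, 12:q, 15:p edges: (4,8,x); (5,8,x); (6,12,y); (7,4,x); (7,12,y); (7,15,y); (8,15,y); (9,4,x); (9,5,x); (9,8,x); (10,0,x); (10,9,x); (11,6,x); (11,15,x); (12,5,x); (15,0,y)
step 7: rule r2; match: 0->8, 1->12, 2->6; deleted nodes (none); deleted edges (6,12,y); added nodes (none); added edges (none); result: nodes: 0:q, 4:q, 5:q, 6:q, 7:q, 8:p, 9:q, 10:q, 11:q, 12:q, 15:p edges: (4,8,x); (5,8,x); (7,4,x); (7,12,y); (7,15,y); (8,15,y); (9,4,x); (9,5,x); (9,8,x); (10,0,x); (10,9,x); (11,6,x); (11,15,x); (12,5,x); (15,0,y)
step 8: rule r2; match: 0->8, 1->12, 2->7; deleted nodes (none); deleted edges (7,12,y); added nodes (none); added edges (none); result: nodes: 0:q, 4:q, 5:q, 6:q, 7:q, 8:p, 9:q, 10:q, 11:q, 12:q, 15:p edges: (4,8,x); (5,8,x); (7,4,x); (7,15,y); (8,15,y); (9,4,x); (9,5,x); (9,8,x); (10,0,x); (10,9,x); (11,6,x); (11,15,x); (12,5,x); (15,0,y)
final:
nodes: 0:q, 4:q, 5:q, 6:q, 7:q, 8:p, 9:q, 10:q, 11:q, 12:q, 15:p
edges: (4,8,x); (5,8,x); (7,4,x); (7,15,y); (8,15,y); (9,4,x); (9,5,x); (9,8,x); (10,0,x); (10,9,x); (11,6,x); (11,15,x); (12,5,x); (15,0,y)


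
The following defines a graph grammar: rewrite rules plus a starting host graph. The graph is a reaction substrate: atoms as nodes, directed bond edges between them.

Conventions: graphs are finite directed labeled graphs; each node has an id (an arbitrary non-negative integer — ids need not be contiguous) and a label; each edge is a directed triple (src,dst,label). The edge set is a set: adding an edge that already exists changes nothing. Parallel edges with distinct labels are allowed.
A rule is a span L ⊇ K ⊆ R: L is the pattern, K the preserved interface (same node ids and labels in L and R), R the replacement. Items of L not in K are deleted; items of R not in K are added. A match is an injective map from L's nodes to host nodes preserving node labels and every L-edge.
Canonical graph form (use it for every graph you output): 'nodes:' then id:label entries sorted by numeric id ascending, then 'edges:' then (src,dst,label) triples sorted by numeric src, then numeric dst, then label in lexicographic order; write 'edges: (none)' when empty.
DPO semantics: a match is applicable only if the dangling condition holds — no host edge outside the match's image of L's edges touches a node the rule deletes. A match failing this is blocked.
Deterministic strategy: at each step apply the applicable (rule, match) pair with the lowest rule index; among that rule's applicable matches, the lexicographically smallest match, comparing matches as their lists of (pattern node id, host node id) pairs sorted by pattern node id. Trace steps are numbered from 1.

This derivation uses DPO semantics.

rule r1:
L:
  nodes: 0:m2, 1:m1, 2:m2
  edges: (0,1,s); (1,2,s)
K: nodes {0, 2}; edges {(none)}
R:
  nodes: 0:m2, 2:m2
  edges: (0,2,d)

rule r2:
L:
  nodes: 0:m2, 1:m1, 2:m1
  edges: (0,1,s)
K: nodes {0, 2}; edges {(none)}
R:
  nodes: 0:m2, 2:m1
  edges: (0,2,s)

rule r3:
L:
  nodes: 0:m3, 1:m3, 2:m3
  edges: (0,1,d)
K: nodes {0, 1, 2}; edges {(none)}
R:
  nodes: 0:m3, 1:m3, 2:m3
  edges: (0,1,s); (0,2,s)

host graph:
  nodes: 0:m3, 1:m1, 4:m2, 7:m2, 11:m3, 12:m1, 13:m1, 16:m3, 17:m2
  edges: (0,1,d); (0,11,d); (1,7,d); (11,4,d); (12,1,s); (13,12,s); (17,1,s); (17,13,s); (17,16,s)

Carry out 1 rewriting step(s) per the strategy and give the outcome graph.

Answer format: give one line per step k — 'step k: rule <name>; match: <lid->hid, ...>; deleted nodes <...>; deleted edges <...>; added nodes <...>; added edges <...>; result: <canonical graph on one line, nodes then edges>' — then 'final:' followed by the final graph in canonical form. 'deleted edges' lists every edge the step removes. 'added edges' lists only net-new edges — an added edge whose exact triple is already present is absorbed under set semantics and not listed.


step 1: rule r3; match: 0->0, 1->11, 2->16; deleted nodes (none); deleted edges (0,11,d); added nodes (none); added edges (0,11,s); (0,16,s); result: nodes: 0:m3, 1:m1, 4:m2, 7:m2, 11:m3, 12:m1, 13:m1, 16:m3, 17:m2 edges: (0,1,d); (0,11,s); (0,16,s); (1,7,d); (11,4,d); (12,1,s); (13,12,s); (17,1,s); (17,13,s); (17,16,s)
final:
nodes: 0:m3, 1:m1, 4:m2, 7:m2, 11:m3, 12:m1, 13:m1, 16:m3, 17:m2
edges: (0,1,d); (0,11,s); (0,16,s); (1,7,d); (11,4,d); (12,1,s); (13,12,s); (17,1,s); (17,13,s); (17,16,s)


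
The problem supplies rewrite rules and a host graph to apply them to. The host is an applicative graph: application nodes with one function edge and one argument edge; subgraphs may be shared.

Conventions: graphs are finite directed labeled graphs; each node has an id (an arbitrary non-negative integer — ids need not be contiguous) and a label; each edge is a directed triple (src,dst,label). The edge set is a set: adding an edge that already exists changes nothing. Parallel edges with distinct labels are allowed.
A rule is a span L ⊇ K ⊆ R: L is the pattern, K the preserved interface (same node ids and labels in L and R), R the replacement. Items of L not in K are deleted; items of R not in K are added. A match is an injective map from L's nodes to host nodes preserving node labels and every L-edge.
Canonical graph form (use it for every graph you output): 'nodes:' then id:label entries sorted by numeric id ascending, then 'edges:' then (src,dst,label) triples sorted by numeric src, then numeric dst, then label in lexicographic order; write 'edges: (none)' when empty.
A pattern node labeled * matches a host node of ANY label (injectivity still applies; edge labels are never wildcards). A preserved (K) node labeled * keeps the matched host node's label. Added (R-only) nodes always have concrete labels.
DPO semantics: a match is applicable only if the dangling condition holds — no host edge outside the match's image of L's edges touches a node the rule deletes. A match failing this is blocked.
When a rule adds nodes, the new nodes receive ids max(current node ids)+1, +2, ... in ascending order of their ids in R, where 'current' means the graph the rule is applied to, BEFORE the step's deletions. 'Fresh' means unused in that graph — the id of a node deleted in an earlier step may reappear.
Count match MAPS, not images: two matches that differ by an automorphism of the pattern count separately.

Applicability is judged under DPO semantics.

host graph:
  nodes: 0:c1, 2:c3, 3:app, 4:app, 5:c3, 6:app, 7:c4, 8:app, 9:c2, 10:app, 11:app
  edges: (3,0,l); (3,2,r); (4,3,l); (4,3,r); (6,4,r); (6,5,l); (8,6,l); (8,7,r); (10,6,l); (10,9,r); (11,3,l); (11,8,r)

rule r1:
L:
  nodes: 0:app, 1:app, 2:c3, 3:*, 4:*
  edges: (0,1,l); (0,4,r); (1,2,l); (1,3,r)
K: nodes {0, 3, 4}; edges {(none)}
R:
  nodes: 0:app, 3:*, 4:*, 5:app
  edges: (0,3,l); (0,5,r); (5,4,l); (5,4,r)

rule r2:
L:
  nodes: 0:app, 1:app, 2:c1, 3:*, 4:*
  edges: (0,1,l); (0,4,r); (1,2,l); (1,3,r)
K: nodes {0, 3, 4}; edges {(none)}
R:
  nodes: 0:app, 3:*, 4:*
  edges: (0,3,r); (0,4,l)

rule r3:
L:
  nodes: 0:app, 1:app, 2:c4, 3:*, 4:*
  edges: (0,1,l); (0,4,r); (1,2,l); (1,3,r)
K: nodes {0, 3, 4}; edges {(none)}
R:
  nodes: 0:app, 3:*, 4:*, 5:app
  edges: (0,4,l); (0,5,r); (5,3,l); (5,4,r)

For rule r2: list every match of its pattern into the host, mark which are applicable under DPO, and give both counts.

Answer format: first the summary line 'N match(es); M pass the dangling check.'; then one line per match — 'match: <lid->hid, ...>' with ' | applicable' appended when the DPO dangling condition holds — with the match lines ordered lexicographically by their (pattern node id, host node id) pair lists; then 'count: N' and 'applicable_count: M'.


1 match(es); 0 pass the dangling check.
match: 0->11, 1->3, 2->0, 3->2, 4->8
count: 1
applicable_count: 0
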